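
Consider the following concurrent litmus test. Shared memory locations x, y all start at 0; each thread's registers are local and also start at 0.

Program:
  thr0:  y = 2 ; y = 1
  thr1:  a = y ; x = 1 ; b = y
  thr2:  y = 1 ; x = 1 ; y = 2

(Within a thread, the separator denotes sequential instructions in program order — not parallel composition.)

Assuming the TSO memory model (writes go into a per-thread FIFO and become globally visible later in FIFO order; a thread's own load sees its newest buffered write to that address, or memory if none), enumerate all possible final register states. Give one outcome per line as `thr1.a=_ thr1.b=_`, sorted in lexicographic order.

outcome vector order: (thr1.a,thr1.b)
|TSO outcomes| = 7

thr1.a=0 thr1.b=0
thr1.a=0 thr1.b=1
thr1.a=0 thr1.b=2
thr1.a=1 thr1.b=1
thr1.a=1 thr1.b=2
thr1.a=2 thr1.b=1
thr1.a=2 thr1.b=2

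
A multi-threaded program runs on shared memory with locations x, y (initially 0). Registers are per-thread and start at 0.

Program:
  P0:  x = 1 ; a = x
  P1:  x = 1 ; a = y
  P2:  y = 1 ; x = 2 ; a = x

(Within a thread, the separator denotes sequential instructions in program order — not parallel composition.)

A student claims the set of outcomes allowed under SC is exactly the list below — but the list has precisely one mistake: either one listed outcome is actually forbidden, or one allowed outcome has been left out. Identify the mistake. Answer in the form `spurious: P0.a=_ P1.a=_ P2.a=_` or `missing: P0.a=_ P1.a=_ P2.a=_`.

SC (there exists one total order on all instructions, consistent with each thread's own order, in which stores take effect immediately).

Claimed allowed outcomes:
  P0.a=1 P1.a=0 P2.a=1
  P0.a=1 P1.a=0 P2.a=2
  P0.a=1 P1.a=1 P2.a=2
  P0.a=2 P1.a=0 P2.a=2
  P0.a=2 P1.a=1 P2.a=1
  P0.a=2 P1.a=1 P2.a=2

outcome vector order: (P0.a,P1.a,P2.a)
under SC → <1 0 1>; <1 0 2>; <1 1 1>; <1 1 2>; <2 0 2>; <2 1 1>; <2 1 2>
SC∖claimed = {<1 1 1>}

missing: P0.a=1 P1.a=1 P2.a=1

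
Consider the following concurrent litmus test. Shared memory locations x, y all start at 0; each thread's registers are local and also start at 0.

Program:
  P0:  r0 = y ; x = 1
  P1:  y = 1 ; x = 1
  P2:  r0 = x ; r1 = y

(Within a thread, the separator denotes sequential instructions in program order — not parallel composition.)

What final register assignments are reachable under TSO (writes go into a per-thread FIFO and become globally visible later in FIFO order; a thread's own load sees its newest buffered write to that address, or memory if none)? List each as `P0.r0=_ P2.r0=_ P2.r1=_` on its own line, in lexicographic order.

outcome vector order: (P0.r0,P2.r0,P2.r1)
|TSO outcomes| = 7

P0.r0=0 P2.r0=0 P2.r1=0
P0.r0=0 P2.r0=0 P2.r1=1
P0.r0=0 P2.r0=1 P2.r1=0
P0.r0=0 P2.r0=1 P2.r1=1
P0.r0=1 P2.r0=0 P2.r1=0
P0.r0=1 P2.r0=0 P2.r1=1
P0.r0=1 P2.r0=1 P2.r1=1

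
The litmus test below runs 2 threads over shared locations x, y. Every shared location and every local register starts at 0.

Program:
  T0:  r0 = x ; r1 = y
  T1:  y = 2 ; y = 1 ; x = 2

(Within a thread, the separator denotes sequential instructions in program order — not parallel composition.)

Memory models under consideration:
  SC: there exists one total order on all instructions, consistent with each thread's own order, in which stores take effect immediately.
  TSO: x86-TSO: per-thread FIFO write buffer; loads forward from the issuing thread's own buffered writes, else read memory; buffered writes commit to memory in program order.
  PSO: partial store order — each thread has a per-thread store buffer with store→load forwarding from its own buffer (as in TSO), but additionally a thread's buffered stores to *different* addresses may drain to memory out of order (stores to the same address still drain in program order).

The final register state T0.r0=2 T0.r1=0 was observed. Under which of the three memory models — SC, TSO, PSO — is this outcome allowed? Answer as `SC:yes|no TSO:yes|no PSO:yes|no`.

outcome vector order: (T0.r0,T0.r1)
under SC → (0,0) (0,1) (0,2) (2,1)
under TSO → (0,0) (0,1) (0,2) (2,1)
under PSO → (0,0) (0,1) (0,2) (2,0) (2,1) (2,2)
target (2,0) ∈ {PSO}

SC:no TSO:no PSO:yes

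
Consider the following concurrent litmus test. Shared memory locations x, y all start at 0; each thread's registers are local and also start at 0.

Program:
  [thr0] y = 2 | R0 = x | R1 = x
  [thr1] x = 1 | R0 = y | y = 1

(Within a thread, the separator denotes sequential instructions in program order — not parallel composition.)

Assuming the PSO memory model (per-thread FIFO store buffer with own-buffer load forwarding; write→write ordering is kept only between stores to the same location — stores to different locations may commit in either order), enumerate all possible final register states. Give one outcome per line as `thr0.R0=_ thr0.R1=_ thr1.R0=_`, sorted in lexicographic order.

outcome vector order: (thr0.R0,thr0.R1,thr1.R0)
|PSO outcomes| = 6

thr0.R0=0 thr0.R1=0 thr1.R0=0
thr0.R0=0 thr0.R1=0 thr1.R0=2
thr0.R0=0 thr0.R1=1 thr1.R0=0
thr0.R0=0 thr0.R1=1 thr1.R0=2
thr0.R0=1 thr0.R1=1 thr1.R0=0
thr0.R0=1 thr0.R1=1 thr1.R0=2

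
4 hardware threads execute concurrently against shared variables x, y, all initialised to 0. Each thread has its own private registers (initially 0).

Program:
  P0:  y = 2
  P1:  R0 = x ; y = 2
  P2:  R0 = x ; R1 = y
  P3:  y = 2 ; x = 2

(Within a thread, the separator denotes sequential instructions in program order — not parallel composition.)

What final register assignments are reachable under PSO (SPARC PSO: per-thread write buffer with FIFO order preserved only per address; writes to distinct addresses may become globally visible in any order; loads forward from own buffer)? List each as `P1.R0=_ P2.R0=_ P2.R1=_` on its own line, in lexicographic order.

outcome vector order: (P1.R0,P2.R0,P2.R1)
|PSO outcomes| = 8

P1.R0=0 P2.R0=0 P2.R1=0
P1.R0=0 P2.R0=0 P2.R1=2
P1.R0=0 P2.R0=2 P2.R1=0
P1.R0=0 P2.R0=2 P2.R1=2
P1.R0=2 P2.R0=0 P2.R1=0
P1.R0=2 P2.R0=0 P2.R1=2
P1.R0=2 P2.R0=2 P2.R1=0
P1.R0=2 P2.R0=2 P2.R1=2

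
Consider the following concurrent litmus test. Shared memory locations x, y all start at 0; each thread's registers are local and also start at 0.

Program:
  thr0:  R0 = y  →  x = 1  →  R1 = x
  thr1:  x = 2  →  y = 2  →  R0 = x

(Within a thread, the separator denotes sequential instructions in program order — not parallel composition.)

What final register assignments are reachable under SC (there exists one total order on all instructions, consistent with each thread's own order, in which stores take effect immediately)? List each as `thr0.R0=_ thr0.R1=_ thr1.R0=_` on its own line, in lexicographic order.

outcome vector order: (thr0.R0,thr0.R1,thr1.R0)
|SC outcomes| = 5

thr0.R0=0 thr0.R1=1 thr1.R0=1
thr0.R0=0 thr0.R1=1 thr1.R0=2
thr0.R0=0 thr0.R1=2 thr1.R0=2
thr0.R0=2 thr0.R1=1 thr1.R0=1
thr0.R0=2 thr0.R1=1 thr1.R0=2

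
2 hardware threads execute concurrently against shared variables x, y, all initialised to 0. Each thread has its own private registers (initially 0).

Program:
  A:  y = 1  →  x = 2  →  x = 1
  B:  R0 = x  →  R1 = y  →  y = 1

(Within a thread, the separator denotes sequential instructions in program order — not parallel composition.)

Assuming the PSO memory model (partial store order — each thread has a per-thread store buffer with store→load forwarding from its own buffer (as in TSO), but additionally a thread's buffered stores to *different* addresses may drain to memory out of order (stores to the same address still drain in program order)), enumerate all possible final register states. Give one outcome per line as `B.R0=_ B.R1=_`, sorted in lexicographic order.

outcome vector order: (B.R0,B.R1)
|PSO outcomes| = 6

B.R0=0 B.R1=0
B.R0=0 B.R1=1
B.R0=1 B.R1=0
B.R0=1 B.R1=1
B.R0=2 B.R1=0
B.R0=2 B.R1=1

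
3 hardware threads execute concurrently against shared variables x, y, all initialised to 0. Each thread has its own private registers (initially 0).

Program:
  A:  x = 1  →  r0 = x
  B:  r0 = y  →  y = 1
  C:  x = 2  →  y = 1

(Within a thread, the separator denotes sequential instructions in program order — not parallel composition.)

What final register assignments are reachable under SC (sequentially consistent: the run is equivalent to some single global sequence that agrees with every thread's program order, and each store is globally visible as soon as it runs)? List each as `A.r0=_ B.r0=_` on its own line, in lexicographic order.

outcome vector order: (A.r0,B.r0)
|SC outcomes| = 4

A.r0=1 B.r0=0
A.r0=1 B.r0=1
A.r0=2 B.r0=0
A.r0=2 B.r0=1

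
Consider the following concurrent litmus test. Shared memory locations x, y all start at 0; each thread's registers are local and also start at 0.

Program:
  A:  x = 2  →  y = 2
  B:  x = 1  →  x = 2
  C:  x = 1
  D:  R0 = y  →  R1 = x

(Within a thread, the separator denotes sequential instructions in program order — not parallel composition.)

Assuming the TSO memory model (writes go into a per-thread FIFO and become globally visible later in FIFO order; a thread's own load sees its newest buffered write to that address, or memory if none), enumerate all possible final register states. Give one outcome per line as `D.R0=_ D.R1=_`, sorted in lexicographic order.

outcome vector order: (D.R0,D.R1)
|TSO outcomes| = 5

D.R0=0 D.R1=0
D.R0=0 D.R1=1
D.R0=0 D.R1=2
D.R0=2 D.R1=1
D.R0=2 D.R1=2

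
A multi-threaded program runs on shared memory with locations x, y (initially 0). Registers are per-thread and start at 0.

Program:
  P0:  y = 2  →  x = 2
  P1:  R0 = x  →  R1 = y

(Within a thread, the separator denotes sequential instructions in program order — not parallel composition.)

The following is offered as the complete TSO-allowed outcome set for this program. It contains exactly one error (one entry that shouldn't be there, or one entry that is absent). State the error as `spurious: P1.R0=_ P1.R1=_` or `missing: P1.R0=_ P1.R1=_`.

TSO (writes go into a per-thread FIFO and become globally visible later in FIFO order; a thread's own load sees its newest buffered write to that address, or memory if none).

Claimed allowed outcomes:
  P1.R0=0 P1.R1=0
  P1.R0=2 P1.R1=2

outcome vector order: (P1.R0,P1.R1)
TSO (3): (0,0) (0,2) (2,2)
TSO∖claimed = {(0,2)}

missing: P1.R0=0 P1.R1=2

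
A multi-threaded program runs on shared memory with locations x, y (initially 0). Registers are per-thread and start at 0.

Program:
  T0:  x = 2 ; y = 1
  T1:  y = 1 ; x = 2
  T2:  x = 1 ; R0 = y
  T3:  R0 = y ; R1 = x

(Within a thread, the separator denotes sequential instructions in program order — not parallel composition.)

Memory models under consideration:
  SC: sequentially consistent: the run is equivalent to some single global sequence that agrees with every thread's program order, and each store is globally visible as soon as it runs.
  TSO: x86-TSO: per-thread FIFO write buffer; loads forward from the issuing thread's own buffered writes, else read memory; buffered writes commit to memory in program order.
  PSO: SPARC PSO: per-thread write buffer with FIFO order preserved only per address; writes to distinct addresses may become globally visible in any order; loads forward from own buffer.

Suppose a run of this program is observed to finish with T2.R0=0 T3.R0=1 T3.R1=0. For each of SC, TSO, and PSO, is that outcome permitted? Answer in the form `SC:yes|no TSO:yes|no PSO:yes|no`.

outcome vector order: (T2.R0,T3.R0,T3.R1)
[SC] allowed = {000 001 002 011 012 100 101 102 110 111 112}
[TSO] allowed = {000 001 002 010 011 012 100 101 102 110 111 112}
[PSO] allowed = {000 001 002 010 011 012 100 101 102 110 111 112}
target 010 ∈ {TSO,PSO}

SC:no TSO:yes PSO:yes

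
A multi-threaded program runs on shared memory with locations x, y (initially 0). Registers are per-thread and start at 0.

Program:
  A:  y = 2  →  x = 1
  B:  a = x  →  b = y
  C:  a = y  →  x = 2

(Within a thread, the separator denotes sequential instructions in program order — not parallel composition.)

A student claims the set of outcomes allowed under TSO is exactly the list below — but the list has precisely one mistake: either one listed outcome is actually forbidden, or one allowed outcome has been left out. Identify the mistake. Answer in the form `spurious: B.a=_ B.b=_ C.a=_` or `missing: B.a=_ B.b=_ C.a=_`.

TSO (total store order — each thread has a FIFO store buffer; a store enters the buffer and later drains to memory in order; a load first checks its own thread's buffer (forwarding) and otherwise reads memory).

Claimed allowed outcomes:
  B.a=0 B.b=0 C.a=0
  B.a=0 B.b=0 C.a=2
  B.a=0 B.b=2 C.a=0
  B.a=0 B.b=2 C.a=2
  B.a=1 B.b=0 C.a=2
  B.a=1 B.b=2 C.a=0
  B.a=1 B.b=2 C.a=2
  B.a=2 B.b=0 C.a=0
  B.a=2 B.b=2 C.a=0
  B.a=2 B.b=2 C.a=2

spurious: B.a=1 B.b=0 C.a=2

outcome vector order: (B.a,B.b,C.a)
TSO: 9 outcomes — {0/0/0 0/0/2 0/2/0 0/2/2 1/2/0 1/2/2 2/0/0 2/2/0 2/2/2}
claimed∖TSO = {1/0/2}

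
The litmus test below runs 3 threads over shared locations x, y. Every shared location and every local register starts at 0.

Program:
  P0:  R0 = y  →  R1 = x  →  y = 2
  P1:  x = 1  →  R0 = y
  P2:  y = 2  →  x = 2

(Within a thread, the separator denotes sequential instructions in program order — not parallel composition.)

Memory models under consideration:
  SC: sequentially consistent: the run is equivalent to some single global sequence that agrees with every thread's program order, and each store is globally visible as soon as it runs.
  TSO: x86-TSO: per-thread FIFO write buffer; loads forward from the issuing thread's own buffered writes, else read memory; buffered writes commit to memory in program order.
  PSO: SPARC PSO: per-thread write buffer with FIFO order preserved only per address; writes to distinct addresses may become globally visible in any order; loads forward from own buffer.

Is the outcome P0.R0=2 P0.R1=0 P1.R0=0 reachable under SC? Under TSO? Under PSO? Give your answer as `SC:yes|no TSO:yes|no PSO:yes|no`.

outcome vector order: (P0.R0,P0.R1,P1.R0)
SC (11): 0/0/0, 0/0/2, 0/1/0, 0/1/2, 0/2/0, 0/2/2, 2/0/2, 2/1/0, 2/1/2, 2/2/0, 2/2/2
TSO (12): 0/0/0, 0/0/2, 0/1/0, 0/1/2, 0/2/0, 0/2/2, 2/0/0, 2/0/2, 2/1/0, 2/1/2, 2/2/0, 2/2/2
PSO (12): 0/0/0, 0/0/2, 0/1/0, 0/1/2, 0/2/0, 0/2/2, 2/0/0, 2/0/2, 2/1/0, 2/1/2, 2/2/0, 2/2/2
target 2/0/0 ∈ {TSO,PSO}

SC:no TSO:yes PSO:yes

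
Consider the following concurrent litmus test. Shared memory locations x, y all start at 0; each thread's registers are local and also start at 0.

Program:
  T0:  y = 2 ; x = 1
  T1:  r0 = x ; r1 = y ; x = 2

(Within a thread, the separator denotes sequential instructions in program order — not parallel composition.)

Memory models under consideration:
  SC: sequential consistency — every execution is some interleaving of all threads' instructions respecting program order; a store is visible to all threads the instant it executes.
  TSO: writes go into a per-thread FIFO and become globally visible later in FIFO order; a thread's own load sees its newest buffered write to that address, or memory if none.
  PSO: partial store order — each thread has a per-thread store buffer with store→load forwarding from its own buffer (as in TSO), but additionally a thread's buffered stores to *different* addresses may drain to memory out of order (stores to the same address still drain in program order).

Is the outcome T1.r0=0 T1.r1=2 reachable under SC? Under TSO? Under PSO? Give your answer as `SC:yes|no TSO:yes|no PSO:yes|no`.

SC:yes TSO:yes PSO:yes

outcome vector order: (T1.r0,T1.r1)
SC: 3 outcomes — {<0 0> <0 2> <1 2>}
TSO: 3 outcomes — {<0 0> <0 2> <1 2>}
PSO: 4 outcomes — {<0 0> <0 2> <1 0> <1 2>}
target <0 2> ∈ {SC,TSO,PSO}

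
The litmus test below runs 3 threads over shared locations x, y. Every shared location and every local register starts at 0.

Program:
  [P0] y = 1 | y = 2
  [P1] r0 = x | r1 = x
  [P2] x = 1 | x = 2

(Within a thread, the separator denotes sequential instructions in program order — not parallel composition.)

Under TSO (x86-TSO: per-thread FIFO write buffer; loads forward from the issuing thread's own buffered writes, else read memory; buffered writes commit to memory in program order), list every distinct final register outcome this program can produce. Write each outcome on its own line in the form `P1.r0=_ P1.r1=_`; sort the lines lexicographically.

P1.r0=0 P1.r1=0
P1.r0=0 P1.r1=1
P1.r0=0 P1.r1=2
P1.r0=1 P1.r1=1
P1.r0=1 P1.r1=2
P1.r0=2 P1.r1=2

outcome vector order: (P1.r0,P1.r1)
|TSO outcomes| = 6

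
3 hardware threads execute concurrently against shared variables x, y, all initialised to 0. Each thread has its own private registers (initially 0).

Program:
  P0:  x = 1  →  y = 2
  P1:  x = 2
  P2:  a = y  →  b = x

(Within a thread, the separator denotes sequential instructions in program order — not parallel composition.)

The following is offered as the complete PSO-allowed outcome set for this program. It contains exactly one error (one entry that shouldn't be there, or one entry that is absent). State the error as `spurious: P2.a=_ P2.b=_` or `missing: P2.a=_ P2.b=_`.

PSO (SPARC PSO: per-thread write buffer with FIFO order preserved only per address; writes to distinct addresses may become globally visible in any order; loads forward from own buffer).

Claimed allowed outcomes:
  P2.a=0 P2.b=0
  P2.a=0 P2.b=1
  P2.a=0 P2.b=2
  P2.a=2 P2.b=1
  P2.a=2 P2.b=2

missing: P2.a=2 P2.b=0

outcome vector order: (P2.a,P2.b)
under PSO → 00 01 02 20 21 22
PSO∖claimed = {20}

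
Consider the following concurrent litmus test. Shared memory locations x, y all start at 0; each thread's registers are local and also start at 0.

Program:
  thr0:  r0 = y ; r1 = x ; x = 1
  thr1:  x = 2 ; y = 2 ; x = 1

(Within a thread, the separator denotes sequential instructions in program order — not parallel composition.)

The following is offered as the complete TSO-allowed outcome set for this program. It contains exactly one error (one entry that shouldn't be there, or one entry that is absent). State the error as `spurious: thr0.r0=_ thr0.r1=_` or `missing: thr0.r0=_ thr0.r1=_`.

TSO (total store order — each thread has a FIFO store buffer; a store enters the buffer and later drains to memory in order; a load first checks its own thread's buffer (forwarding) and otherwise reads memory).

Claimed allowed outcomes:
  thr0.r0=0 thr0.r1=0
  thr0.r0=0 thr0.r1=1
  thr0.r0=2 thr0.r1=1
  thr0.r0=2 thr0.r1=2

outcome vector order: (thr0.r0,thr0.r1)
under TSO → (0,0), (0,1), (0,2), (2,1), (2,2)
TSO∖claimed = {(0,2)}

missing: thr0.r0=0 thr0.r1=2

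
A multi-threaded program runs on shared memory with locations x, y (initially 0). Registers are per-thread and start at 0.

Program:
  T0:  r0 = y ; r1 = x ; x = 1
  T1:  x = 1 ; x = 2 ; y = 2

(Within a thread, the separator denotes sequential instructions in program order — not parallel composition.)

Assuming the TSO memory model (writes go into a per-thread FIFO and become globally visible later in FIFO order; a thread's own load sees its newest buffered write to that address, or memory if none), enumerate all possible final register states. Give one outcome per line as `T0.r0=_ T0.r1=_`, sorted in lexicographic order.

outcome vector order: (T0.r0,T0.r1)
|TSO outcomes| = 4

T0.r0=0 T0.r1=0
T0.r0=0 T0.r1=1
T0.r0=0 T0.r1=2
T0.r0=2 T0.r1=2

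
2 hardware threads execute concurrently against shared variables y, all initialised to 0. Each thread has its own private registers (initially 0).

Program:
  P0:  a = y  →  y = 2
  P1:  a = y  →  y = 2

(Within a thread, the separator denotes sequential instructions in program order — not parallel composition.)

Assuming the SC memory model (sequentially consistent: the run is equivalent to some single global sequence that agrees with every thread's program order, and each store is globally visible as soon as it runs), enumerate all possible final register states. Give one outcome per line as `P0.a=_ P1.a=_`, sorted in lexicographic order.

P0.a=0 P1.a=0
P0.a=0 P1.a=2
P0.a=2 P1.a=0

outcome vector order: (P0.a,P1.a)
|SC outcomes| = 3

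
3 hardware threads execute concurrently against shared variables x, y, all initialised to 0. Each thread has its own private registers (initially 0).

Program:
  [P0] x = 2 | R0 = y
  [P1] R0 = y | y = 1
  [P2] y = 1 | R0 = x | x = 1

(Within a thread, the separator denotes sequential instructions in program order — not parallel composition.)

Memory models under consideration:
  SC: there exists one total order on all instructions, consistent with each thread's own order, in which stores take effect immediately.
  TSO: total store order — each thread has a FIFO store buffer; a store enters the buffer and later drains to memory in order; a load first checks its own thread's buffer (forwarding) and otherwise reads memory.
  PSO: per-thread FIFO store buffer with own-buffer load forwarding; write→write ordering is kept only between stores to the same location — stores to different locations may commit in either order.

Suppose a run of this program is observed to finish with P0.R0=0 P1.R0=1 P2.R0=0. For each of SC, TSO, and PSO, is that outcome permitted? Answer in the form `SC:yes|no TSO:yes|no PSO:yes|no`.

SC:no TSO:yes PSO:yes

outcome vector order: (P0.R0,P1.R0,P2.R0)
under SC → (0,0,2) (0,1,2) (1,0,0) (1,0,2) (1,1,0) (1,1,2)
under TSO → (0,0,0) (0,0,2) (0,1,0) (0,1,2) (1,0,0) (1,0,2) (1,1,0) (1,1,2)
under PSO → (0,0,0) (0,0,2) (0,1,0) (0,1,2) (1,0,0) (1,0,2) (1,1,0) (1,1,2)
target (0,1,0) ∈ {TSO,PSO}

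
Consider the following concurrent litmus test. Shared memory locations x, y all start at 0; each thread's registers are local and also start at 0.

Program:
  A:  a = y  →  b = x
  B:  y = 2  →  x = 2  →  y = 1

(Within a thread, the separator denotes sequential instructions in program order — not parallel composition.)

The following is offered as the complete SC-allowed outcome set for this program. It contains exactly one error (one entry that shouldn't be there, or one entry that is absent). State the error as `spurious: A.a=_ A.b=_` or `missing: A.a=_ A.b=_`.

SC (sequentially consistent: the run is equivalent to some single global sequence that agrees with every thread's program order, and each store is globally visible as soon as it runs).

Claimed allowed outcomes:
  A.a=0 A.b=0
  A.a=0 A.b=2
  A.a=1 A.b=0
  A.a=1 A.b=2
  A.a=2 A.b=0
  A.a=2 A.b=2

outcome vector order: (A.a,A.b)
under SC → (0,0), (0,2), (1,2), (2,0), (2,2)
claimed∖SC = {(1,0)}

spurious: A.a=1 A.b=0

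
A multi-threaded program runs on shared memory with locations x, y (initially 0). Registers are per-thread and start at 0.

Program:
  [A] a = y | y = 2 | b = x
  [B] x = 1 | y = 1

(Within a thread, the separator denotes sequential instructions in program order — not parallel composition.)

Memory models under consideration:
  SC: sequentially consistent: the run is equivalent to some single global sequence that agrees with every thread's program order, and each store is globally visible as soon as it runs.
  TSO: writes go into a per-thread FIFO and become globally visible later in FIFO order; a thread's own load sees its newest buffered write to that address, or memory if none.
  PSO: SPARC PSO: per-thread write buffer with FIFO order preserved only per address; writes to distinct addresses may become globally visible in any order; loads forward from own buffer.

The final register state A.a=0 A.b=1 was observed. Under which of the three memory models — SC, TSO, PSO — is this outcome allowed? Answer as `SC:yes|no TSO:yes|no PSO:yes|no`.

outcome vector order: (A.a,A.b)
SC (3): 00, 01, 11
TSO (3): 00, 01, 11
PSO (4): 00, 01, 10, 11
target 01 ∈ {SC,TSO,PSO}

SC:yes TSO:yes PSO:yes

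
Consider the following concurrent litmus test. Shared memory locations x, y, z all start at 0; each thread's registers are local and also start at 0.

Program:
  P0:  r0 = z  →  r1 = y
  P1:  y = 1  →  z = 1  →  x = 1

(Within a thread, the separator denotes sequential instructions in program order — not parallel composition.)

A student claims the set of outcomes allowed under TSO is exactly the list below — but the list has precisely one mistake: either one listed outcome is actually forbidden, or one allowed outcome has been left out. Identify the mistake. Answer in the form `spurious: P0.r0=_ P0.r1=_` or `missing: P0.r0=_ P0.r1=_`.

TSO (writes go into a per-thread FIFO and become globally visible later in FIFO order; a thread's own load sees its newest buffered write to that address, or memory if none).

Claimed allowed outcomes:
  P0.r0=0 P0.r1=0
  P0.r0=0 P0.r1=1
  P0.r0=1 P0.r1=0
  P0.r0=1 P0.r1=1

spurious: P0.r0=1 P0.r1=0

outcome vector order: (P0.r0,P0.r1)
TSO: 3 outcomes — {00 01 11}
claimed∖TSO = {10}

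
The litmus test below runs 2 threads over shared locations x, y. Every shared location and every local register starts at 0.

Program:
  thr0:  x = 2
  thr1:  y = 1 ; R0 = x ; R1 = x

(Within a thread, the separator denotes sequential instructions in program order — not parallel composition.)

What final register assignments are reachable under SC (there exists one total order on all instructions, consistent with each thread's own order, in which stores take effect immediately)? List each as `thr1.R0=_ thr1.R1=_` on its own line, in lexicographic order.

thr1.R0=0 thr1.R1=0
thr1.R0=0 thr1.R1=2
thr1.R0=2 thr1.R1=2

outcome vector order: (thr1.R0,thr1.R1)
|SC outcomes| = 3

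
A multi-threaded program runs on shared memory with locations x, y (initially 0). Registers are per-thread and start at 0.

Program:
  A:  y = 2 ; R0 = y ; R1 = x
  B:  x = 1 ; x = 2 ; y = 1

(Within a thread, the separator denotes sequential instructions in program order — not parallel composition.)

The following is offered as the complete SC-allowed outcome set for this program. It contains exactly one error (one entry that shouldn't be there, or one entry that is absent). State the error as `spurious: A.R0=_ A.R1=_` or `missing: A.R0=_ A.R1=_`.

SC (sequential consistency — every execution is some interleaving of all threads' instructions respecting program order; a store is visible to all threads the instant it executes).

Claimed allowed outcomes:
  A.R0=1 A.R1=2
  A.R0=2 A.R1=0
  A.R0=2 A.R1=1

outcome vector order: (A.R0,A.R1)
[SC] allowed = {12, 20, 21, 22}
SC∖claimed = {22}

missing: A.R0=2 A.R1=2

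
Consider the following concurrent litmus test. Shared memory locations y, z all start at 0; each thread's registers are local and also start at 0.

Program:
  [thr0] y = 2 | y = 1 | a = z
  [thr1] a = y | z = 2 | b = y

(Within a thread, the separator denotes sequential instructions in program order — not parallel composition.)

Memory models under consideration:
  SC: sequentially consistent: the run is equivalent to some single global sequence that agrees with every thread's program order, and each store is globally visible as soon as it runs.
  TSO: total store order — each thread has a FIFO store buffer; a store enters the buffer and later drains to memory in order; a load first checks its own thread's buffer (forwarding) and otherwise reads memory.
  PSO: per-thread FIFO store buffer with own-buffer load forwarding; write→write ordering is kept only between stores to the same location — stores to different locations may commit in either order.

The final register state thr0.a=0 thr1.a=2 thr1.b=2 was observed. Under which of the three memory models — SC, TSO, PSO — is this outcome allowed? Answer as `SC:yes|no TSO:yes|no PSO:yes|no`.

SC:no TSO:yes PSO:yes

outcome vector order: (thr0.a,thr1.a,thr1.b)
SC: 9 outcomes — {0/0/1 0/1/1 0/2/1 2/0/0 2/0/1 2/0/2 2/1/1 2/2/1 2/2/2}
TSO: 12 outcomes — {0/0/0 0/0/1 0/0/2 0/1/1 0/2/1 0/2/2 2/0/0 2/0/1 2/0/2 2/1/1 2/2/1 2/2/2}
PSO: 12 outcomes — {0/0/0 0/0/1 0/0/2 0/1/1 0/2/1 0/2/2 2/0/0 2/0/1 2/0/2 2/1/1 2/2/1 2/2/2}
target 0/2/2 ∈ {TSO,PSO}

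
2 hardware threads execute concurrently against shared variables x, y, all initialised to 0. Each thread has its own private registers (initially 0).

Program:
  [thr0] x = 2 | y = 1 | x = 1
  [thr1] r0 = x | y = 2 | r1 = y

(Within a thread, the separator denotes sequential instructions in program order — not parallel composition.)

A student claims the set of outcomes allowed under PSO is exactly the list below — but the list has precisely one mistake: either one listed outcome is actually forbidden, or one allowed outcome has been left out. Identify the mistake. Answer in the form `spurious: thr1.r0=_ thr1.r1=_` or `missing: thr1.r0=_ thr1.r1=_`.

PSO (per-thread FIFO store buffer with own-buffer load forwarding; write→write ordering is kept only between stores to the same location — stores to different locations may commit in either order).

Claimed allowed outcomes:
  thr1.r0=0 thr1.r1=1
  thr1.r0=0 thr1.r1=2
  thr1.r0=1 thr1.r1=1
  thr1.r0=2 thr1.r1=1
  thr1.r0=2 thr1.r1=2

missing: thr1.r0=1 thr1.r1=2

outcome vector order: (thr1.r0,thr1.r1)
PSO: 6 outcomes — {<0 1>, <0 2>, <1 1>, <1 2>, <2 1>, <2 2>}
PSO∖claimed = {<1 2>}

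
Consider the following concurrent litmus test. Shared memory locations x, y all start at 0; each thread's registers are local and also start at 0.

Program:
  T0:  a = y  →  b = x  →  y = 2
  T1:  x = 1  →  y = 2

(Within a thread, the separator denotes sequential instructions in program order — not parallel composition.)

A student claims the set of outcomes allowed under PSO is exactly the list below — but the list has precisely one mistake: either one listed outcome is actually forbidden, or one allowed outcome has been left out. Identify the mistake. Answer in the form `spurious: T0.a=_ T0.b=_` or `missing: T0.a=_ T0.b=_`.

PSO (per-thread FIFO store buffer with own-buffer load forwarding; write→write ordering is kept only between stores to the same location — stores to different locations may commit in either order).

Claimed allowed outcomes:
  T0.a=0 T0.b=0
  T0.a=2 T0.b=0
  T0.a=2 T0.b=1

outcome vector order: (T0.a,T0.b)
[PSO] allowed = {(0,0), (0,1), (2,0), (2,1)}
PSO∖claimed = {(0,1)}

missing: T0.a=0 T0.b=1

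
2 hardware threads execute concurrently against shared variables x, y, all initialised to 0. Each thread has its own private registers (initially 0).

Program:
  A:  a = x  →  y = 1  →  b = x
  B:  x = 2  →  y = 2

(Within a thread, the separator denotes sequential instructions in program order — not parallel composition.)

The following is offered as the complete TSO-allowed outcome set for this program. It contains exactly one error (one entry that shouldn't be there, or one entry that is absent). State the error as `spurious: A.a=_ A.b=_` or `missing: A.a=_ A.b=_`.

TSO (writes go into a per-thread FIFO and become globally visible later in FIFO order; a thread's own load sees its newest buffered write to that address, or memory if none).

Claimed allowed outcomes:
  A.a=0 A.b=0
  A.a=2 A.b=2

outcome vector order: (A.a,A.b)
under TSO → <0 0> <0 2> <2 2>
TSO∖claimed = {<0 2>}

missing: A.a=0 A.b=2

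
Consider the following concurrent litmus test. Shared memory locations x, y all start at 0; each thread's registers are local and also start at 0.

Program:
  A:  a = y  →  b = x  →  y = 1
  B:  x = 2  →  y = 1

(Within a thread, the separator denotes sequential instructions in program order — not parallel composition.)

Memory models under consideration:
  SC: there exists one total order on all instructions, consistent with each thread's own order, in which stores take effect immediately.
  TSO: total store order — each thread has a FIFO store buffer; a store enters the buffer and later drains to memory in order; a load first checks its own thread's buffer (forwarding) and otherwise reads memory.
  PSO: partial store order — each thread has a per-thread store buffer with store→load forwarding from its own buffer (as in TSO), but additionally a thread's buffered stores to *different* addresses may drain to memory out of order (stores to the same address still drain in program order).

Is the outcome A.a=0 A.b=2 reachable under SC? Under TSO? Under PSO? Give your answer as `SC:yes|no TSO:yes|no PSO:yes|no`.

SC:yes TSO:yes PSO:yes

outcome vector order: (A.a,A.b)
under SC → (0,0); (0,2); (1,2)
under TSO → (0,0); (0,2); (1,2)
under PSO → (0,0); (0,2); (1,0); (1,2)
target (0,2) ∈ {SC,TSO,PSO}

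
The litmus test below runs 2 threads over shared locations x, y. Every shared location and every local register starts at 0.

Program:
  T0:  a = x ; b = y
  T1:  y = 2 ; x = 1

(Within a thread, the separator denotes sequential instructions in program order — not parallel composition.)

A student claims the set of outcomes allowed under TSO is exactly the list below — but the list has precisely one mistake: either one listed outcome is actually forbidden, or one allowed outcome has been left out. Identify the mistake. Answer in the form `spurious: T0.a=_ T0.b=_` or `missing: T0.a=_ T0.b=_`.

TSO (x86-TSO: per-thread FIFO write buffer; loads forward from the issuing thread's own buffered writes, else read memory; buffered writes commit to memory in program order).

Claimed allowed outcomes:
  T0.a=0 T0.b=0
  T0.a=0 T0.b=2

missing: T0.a=1 T0.b=2

outcome vector order: (T0.a,T0.b)
[TSO] allowed = {0/0 0/2 1/2}
TSO∖claimed = {1/2}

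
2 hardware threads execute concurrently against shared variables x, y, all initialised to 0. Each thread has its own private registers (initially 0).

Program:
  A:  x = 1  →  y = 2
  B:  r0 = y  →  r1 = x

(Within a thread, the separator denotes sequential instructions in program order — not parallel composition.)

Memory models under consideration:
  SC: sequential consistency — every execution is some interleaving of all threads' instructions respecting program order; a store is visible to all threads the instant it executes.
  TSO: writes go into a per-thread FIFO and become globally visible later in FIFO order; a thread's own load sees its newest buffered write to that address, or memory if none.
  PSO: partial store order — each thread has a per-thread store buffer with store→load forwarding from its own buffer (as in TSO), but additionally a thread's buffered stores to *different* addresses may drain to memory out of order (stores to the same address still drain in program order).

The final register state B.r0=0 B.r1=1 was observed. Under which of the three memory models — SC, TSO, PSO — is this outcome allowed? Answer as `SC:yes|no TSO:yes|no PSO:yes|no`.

outcome vector order: (B.r0,B.r1)
under SC → 00 01 21
under TSO → 00 01 21
under PSO → 00 01 20 21
target 01 ∈ {SC,TSO,PSO}

SC:yes TSO:yes PSO:yes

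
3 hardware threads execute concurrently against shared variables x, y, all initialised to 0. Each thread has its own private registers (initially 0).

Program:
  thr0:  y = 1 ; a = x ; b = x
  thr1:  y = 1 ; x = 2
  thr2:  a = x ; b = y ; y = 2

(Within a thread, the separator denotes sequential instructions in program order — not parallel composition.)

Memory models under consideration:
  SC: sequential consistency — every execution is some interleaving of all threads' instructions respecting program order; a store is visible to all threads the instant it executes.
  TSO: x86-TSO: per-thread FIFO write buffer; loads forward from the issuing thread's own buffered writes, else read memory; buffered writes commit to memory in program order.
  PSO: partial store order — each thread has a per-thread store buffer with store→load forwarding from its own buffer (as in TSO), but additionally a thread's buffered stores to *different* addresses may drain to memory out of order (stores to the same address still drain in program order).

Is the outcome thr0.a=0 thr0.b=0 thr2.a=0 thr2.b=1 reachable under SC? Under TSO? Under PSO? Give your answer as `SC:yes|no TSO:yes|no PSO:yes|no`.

SC:yes TSO:yes PSO:yes

outcome vector order: (thr0.a,thr0.b,thr2.a,thr2.b)
SC (9): (0,0,0,0) (0,0,0,1) (0,0,2,1) (0,2,0,0) (0,2,0,1) (0,2,2,1) (2,2,0,0) (2,2,0,1) (2,2,2,1)
TSO (9): (0,0,0,0) (0,0,0,1) (0,0,2,1) (0,2,0,0) (0,2,0,1) (0,2,2,1) (2,2,0,0) (2,2,0,1) (2,2,2,1)
PSO (12): (0,0,0,0) (0,0,0,1) (0,0,2,0) (0,0,2,1) (0,2,0,0) (0,2,0,1) (0,2,2,0) (0,2,2,1) (2,2,0,0) (2,2,0,1) (2,2,2,0) (2,2,2,1)
target (0,0,0,1) ∈ {SC,TSO,PSO}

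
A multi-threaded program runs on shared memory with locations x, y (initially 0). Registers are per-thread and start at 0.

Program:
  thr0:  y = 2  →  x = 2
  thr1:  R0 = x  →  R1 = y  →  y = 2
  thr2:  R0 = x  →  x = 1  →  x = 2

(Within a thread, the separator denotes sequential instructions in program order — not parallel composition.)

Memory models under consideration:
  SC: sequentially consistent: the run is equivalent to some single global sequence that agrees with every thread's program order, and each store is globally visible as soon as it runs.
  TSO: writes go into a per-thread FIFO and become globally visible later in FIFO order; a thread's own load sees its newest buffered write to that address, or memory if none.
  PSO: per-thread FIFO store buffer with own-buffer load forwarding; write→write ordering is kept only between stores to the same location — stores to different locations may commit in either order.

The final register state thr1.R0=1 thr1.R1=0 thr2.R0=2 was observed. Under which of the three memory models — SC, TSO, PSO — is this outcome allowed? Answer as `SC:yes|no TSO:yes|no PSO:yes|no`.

outcome vector order: (thr1.R0,thr1.R1,thr2.R0)
SC (10): 000; 002; 020; 022; 100; 120; 122; 200; 220; 222
TSO (10): 000; 002; 020; 022; 100; 120; 122; 200; 220; 222
PSO (12): 000; 002; 020; 022; 100; 102; 120; 122; 200; 202; 220; 222
target 102 ∈ {PSO}

SC:no TSO:no PSO:yes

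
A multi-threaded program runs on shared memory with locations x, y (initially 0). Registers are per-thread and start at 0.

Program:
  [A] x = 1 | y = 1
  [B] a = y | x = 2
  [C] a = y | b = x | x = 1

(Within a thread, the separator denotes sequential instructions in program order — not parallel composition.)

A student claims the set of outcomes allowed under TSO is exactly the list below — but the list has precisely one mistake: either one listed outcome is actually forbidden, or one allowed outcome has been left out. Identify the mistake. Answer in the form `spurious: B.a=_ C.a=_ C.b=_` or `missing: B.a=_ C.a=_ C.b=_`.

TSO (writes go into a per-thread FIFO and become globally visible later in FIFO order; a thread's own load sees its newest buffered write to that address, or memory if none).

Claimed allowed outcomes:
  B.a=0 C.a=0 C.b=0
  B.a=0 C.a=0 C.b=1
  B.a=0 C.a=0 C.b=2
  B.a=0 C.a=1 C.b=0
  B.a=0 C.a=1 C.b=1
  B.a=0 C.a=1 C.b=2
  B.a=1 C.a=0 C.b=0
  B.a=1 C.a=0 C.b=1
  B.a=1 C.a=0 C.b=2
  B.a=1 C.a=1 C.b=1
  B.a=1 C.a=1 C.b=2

spurious: B.a=0 C.a=1 C.b=0

outcome vector order: (B.a,C.a,C.b)
under TSO → 000 001 002 011 012 100 101 102 111 112
claimed∖TSO = {010}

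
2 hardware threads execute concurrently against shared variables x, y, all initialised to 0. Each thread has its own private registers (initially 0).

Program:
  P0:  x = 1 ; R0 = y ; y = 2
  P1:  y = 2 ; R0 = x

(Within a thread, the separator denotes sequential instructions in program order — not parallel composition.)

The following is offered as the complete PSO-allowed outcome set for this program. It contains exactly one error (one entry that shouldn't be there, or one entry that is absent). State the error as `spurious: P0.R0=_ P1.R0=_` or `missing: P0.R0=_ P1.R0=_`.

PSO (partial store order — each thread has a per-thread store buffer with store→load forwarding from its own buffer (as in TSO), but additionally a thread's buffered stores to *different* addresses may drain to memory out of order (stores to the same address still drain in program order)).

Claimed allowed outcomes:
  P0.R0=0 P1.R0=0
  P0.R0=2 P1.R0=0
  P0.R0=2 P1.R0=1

outcome vector order: (P0.R0,P1.R0)
PSO: 4 outcomes — {(0,0) (0,1) (2,0) (2,1)}
PSO∖claimed = {(0,1)}

missing: P0.R0=0 P1.R0=1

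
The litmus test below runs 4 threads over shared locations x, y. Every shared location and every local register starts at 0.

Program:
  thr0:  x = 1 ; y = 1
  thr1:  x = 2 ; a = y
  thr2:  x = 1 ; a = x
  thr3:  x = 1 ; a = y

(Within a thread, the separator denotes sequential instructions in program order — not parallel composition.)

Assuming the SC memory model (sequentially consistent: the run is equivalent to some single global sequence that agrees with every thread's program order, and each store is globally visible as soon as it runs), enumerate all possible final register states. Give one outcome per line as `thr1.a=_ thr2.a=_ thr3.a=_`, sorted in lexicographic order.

thr1.a=0 thr2.a=1 thr3.a=0
thr1.a=0 thr2.a=1 thr3.a=1
thr1.a=0 thr2.a=2 thr3.a=0
thr1.a=0 thr2.a=2 thr3.a=1
thr1.a=1 thr2.a=1 thr3.a=0
thr1.a=1 thr2.a=1 thr3.a=1
thr1.a=1 thr2.a=2 thr3.a=0
thr1.a=1 thr2.a=2 thr3.a=1

outcome vector order: (thr1.a,thr2.a,thr3.a)
|SC outcomes| = 8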